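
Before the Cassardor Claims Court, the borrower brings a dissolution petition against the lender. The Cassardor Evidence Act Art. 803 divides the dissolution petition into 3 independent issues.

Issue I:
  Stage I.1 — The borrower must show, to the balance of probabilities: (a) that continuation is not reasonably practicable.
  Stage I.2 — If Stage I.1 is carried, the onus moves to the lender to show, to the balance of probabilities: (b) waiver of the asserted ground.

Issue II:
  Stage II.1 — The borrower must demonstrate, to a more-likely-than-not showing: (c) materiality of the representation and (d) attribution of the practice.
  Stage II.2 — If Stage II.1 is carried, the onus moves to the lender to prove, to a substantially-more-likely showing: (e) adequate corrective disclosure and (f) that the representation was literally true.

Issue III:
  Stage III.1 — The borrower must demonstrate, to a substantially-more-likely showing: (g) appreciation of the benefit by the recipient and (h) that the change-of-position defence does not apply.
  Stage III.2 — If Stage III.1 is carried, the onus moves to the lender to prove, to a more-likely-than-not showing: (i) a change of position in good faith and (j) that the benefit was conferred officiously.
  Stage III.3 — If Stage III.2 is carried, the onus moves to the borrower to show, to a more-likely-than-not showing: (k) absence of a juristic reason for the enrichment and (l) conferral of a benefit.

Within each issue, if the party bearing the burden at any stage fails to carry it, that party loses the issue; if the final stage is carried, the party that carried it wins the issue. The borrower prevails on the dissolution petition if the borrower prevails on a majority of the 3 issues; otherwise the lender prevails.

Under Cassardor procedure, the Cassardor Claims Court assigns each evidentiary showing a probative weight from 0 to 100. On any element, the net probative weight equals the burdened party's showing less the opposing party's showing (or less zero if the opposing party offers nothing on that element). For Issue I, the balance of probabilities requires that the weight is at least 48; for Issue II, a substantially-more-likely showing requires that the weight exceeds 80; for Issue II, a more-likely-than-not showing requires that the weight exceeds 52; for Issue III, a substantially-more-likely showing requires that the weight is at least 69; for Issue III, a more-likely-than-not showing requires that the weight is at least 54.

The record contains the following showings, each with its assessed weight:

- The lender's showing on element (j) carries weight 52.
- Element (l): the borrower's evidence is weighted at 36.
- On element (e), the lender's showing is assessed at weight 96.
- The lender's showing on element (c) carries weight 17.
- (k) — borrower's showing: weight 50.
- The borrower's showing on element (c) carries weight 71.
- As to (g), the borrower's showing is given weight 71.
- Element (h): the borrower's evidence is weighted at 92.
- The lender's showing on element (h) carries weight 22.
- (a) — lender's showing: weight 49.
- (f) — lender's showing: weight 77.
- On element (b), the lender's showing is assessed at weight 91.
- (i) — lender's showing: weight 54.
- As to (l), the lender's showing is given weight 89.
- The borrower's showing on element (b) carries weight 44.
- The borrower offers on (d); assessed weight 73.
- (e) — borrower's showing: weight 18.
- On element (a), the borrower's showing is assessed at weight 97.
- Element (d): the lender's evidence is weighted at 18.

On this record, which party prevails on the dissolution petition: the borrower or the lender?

— Issue I —
Stage I.1 — burden on borrower; standard: the balance of probabilities (weight is at least 48).
    (a): 97 − 49 = 48 ≥ 48 [met]
  The borrower carries Stage I.1; the lender now bears the burden.
Stage I.2 — burden on lender; standard: the balance of probabilities (weight is at least 48).
    (b): 91 − 44 = 47 < 48 [not met]
  Not every element is met, so the lender fails to carry Stage I.2.
The analysis ends at Stage I.2; the borrower prevails on this issue.
— Issue II —
Stage II.1 (borrower, a more-likely-than-not showing, weight exceeds 52): (c) net 71−17=54 > 52 — meets; (d) net 73−18=55 > 52 — meets.
  All elements met. The burden passes to the lender.
Stage II.2 (lender, a substantially-more-likely showing, weight exceeds 80): (e) net 96−18=78 ≤ 80 — fails; (f) 77 ≤ 80 — fails.
  The lender does not carry Stage II.2.
So the borrower prevails on this issue.
— Issue III —
Stage III.1 (borrower, a substantially-more-likely showing, weight is at least 69): (g) 71 ≥ 69 — meets; (h) net 92−22=70 ≥ 69 — meets.
  Stage III.1 is satisfied; the onus moves to the lender.
Stage III.2 (lender, a more-likely-than-not showing, weight is at least 54): (i) 54 ≥ 54 — meets; (j) 52 < 54 — fails.
  The lender does not carry Stage III.2.
So the borrower prevails on this issue.
Per-issue: Issue I → borrower; Issue II → borrower; Issue III → borrower. The borrower must prevail on a majority of issues; overall, the borrower prevails.

borrower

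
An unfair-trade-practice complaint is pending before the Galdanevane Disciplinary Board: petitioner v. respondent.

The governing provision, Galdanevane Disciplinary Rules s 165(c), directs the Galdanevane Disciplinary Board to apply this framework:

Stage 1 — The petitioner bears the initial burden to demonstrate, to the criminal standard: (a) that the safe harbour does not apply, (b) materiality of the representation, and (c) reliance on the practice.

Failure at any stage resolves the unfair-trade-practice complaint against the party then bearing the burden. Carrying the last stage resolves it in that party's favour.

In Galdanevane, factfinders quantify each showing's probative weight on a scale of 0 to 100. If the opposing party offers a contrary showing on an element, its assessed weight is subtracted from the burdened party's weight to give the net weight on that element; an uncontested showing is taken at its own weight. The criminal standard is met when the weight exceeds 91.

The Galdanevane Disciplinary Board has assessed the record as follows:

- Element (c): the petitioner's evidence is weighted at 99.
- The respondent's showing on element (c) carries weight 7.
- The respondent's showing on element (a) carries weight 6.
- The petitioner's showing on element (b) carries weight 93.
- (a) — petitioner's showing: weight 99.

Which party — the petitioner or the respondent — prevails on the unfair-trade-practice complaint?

Stage 1 — burden on petitioner; standard: the criminal standard (weight exceeds 91).
    (a): 99 − 6 = 93 > 91 [met]
    (b): 93 > 91 [met]
    (c): 99 − 7 = 92 > 91 [met]
  The petitioner carries the last stage.
With every stage satisfied, the petitioner prevails.

petitioner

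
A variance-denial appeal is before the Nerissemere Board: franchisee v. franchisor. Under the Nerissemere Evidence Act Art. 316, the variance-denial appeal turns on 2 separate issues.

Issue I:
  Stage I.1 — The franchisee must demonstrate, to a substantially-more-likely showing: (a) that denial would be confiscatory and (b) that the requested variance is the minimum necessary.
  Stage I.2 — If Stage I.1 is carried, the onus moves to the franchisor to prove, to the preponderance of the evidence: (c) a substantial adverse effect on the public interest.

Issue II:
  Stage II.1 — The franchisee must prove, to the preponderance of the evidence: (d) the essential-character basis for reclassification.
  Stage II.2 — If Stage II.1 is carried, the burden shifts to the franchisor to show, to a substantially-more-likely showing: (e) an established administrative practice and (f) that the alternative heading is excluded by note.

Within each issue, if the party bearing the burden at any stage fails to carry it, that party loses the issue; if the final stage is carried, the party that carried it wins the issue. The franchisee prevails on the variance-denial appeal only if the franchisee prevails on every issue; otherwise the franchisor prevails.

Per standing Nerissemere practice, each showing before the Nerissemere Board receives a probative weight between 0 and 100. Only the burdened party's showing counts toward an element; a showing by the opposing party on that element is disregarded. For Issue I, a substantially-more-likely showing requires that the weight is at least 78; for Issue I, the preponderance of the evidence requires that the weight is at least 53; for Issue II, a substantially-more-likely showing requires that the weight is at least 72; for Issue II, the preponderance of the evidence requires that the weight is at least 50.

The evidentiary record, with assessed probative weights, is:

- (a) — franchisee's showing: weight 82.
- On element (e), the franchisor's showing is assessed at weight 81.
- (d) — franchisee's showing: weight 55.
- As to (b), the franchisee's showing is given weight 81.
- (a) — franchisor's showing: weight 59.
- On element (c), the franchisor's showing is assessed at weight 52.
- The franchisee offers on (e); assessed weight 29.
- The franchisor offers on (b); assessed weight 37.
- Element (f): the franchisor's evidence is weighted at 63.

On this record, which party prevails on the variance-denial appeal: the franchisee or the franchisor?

franchisee

— Issue I —
Stage I.1 — burden on franchisee; standard: a substantially-more-likely showing (weight is at least 78).
    (a): 82 (franchisor's 59 disregarded) ≥ 78 [met]
    (b): 81 (franchisor's 37 disregarded) ≥ 78 [met]
  All elements met. The burden passes to the franchisor.
Stage I.2 — burden on franchisor; standard: the preponderance of the evidence (weight is at least 53).
    (c): 52 < 53 [not met]
  Stage I.2 not carried; the franchisor fails its burden.
The analysis ends at Stage I.2; the franchisee prevails on this issue.
— Issue II —
Stage II.1 — burden on franchisee; standard: the preponderance of the evidence (weight is at least 50).
    (d): 55 ≥ 50 [met]
  All elements met. The burden passes to the franchisor.
Stage II.2 — burden on franchisor; standard: a substantially-more-likely showing (weight is at least 72).
    (e): 81 (franchisee's 29 disregarded) ≥ 72 [met]
    (f): 63 < 72 [not met]
  Stage II.2 not carried; the franchisor fails its burden.
The analysis ends at Stage II.2; the franchisee prevails on this issue.
Per-issue: Issue I → franchisee; Issue II → franchisee. The franchisee must prevail on every issue; overall, the franchisee prevails.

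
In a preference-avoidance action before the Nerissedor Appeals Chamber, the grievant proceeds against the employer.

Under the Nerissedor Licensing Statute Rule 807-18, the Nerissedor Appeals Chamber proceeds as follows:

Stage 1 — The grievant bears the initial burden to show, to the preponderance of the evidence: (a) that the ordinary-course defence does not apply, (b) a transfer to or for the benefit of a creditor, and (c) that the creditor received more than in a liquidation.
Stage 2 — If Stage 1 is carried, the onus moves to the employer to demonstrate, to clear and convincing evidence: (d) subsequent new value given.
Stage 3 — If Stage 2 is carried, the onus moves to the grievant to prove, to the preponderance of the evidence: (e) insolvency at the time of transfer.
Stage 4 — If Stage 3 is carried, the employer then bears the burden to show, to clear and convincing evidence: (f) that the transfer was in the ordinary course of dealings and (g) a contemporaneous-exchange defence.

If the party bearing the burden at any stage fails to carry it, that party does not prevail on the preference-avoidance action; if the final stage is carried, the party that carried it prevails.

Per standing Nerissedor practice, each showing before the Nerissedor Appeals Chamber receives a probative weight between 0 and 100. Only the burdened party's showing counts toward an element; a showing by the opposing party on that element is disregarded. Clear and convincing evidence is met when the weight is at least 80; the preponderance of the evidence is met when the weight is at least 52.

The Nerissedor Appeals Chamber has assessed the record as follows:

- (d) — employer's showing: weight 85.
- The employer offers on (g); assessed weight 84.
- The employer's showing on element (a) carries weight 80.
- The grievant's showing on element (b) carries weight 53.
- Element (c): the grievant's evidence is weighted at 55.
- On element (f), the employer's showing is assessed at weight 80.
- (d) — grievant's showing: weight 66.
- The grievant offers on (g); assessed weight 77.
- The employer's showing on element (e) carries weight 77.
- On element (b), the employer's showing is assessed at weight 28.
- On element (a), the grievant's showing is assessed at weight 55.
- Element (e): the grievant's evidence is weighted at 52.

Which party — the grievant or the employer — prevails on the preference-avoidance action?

Stage 1 — burden on grievant; standard: the preponderance of the evidence (weight is at least 52).
    (a): 55 (employer's 80 disregarded) ≥ 52 [met]
    (b): 53 (employer's 28 disregarded) ≥ 52 [met]
    (c): 55 ≥ 52 [met]
  Stage 1 is satisfied; the onus moves to the employer.
Stage 2 — burden on employer; standard: clear and convincing evidence (weight is at least 80).
    (d): 85 (grievant's 66 disregarded) ≥ 80 [met]
  The employer carries Stage 2; the grievant now bears the burden.
Stage 3 — burden on grievant; standard: the preponderance of the evidence (weight is at least 52).
    (e): 52 (employer's 77 disregarded) ≥ 52 [met]
  Stage 3 is satisfied; the onus moves to the employer.
Stage 4 — burden on employer; standard: clear and convincing evidence (weight is at least 80).
    (f): 80 ≥ 80 [met]
    (g): 84 (grievant's 77 disregarded) ≥ 80 [met]
  The employer carries the last stage.
Every stage carried; the employer prevails.

employer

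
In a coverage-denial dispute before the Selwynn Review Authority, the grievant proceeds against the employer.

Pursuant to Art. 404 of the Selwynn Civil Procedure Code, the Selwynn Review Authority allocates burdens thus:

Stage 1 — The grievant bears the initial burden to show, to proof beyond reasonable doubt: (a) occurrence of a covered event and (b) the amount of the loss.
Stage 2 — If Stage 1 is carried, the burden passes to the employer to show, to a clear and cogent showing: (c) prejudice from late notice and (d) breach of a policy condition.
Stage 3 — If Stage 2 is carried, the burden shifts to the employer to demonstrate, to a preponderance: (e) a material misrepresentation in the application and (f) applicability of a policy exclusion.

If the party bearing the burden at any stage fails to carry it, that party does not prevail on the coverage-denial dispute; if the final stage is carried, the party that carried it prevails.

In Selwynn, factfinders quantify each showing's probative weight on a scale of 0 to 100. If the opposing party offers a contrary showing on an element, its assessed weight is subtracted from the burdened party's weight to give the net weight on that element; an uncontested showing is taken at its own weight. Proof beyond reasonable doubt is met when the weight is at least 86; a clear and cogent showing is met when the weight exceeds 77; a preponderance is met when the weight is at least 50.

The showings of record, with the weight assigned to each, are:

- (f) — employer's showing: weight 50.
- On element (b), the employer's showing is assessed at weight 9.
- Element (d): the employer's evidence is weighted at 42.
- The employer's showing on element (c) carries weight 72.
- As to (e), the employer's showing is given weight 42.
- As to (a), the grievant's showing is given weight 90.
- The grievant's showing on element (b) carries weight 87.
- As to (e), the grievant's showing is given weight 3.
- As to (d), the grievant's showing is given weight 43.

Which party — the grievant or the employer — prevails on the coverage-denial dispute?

Stage 1 (grievant, proof beyond reasonable doubt, weight is at least 86): (a) 90 ≥ 86 — meets; (b) net 87−9=78 < 86 — fails.
  The grievant does not carry Stage 1.
So the employer prevails.

employer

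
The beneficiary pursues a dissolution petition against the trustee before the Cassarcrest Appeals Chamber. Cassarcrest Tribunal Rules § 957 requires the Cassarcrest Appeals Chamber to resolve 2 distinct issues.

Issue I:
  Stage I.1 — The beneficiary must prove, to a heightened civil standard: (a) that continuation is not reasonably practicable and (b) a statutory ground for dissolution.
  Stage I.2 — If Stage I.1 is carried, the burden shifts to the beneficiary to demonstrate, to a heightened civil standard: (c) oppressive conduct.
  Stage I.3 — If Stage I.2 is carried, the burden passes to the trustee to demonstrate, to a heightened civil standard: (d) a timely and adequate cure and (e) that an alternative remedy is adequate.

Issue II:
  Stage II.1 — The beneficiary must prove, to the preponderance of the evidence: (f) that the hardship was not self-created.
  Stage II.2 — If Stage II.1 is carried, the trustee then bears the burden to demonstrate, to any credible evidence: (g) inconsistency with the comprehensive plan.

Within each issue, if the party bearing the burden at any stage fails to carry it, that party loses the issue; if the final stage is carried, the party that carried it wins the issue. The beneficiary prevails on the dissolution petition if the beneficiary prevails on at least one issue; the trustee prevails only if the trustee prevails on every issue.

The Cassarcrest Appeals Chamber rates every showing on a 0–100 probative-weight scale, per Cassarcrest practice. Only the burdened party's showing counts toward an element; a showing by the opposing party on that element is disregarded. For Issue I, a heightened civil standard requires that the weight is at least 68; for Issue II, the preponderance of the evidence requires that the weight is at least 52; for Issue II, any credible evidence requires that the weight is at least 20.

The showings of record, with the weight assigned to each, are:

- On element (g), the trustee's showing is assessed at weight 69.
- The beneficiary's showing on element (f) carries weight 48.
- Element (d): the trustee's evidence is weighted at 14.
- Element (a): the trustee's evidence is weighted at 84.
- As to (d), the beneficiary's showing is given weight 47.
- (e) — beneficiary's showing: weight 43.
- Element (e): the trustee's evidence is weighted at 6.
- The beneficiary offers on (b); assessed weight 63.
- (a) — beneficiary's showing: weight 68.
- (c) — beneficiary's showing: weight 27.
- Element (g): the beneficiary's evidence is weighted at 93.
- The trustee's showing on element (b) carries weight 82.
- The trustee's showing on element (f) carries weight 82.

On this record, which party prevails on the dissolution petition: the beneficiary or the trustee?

— Issue I —
Stage I.1 (beneficiary, a heightened civil standard, weight is at least 68): (a) 68 (trustee's 84 disregarded) ≥ 68 — meets; (b) 63 (trustee's 82 disregarded) < 68 — fails.
  Stage I.1 not carried; the beneficiary fails its burden.
The analysis ends at Stage I.1; the trustee prevails on this issue.
— Issue II —
Stage II.1 (beneficiary, the preponderance of the evidence, weight is at least 52): (f) 48 (trustee's 82 disregarded) < 52 — fails.
  Not every element is met, so the beneficiary fails to carry Stage II.1.
So the trustee prevails on this issue.
Per-issue: Issue I → trustee; Issue II → trustee. The beneficiary must prevail on at least one issue; overall, the trustee prevails.

trustee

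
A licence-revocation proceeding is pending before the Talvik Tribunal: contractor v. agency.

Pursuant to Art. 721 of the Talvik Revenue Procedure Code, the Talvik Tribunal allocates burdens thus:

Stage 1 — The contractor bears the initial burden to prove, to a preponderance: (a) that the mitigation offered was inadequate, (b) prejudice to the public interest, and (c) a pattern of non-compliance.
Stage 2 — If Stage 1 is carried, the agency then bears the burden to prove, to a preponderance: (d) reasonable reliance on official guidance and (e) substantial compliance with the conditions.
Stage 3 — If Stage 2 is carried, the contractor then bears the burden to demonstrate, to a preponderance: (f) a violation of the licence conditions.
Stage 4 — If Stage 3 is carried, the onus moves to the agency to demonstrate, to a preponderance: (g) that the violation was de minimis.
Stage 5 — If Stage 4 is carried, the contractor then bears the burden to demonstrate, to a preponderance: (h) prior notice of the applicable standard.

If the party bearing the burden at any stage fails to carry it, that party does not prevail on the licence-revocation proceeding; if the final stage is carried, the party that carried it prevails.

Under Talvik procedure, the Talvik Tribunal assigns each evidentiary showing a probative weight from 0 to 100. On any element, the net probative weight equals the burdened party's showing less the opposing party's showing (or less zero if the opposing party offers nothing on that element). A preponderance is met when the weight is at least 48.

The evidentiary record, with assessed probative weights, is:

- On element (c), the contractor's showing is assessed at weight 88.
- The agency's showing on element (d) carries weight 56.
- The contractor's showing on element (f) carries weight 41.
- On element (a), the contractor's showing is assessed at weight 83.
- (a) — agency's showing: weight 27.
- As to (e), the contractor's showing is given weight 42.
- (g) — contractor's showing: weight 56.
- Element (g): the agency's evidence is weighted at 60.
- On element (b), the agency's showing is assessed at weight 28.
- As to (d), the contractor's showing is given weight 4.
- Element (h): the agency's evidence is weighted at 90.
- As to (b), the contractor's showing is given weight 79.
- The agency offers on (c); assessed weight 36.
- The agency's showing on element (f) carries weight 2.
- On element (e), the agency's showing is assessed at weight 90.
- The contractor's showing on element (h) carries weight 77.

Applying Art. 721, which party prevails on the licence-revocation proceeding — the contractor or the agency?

agency

Stage 1 (contractor, a preponderance, weight is at least 48): (a) net 83−27=56 ≥ 48 — meets; (b) net 79−28=51 ≥ 48 — meets; (c) net 88−36=52 ≥ 48 — meets.
  The contractor carries Stage 1; the agency now bears the burden.
Stage 2 (agency, a preponderance, weight is at least 48): (d) net 56−4=52 ≥ 48 — meets; (e) net 90−42=48 ≥ 48 — meets.
  All elements met. The burden passes to the contractor.
Stage 3 (contractor, a preponderance, weight is at least 48): (f) net 41−2=39 < 48 — fails.
  Stage 3 not carried; the contractor fails its burden.
So the agency prevails.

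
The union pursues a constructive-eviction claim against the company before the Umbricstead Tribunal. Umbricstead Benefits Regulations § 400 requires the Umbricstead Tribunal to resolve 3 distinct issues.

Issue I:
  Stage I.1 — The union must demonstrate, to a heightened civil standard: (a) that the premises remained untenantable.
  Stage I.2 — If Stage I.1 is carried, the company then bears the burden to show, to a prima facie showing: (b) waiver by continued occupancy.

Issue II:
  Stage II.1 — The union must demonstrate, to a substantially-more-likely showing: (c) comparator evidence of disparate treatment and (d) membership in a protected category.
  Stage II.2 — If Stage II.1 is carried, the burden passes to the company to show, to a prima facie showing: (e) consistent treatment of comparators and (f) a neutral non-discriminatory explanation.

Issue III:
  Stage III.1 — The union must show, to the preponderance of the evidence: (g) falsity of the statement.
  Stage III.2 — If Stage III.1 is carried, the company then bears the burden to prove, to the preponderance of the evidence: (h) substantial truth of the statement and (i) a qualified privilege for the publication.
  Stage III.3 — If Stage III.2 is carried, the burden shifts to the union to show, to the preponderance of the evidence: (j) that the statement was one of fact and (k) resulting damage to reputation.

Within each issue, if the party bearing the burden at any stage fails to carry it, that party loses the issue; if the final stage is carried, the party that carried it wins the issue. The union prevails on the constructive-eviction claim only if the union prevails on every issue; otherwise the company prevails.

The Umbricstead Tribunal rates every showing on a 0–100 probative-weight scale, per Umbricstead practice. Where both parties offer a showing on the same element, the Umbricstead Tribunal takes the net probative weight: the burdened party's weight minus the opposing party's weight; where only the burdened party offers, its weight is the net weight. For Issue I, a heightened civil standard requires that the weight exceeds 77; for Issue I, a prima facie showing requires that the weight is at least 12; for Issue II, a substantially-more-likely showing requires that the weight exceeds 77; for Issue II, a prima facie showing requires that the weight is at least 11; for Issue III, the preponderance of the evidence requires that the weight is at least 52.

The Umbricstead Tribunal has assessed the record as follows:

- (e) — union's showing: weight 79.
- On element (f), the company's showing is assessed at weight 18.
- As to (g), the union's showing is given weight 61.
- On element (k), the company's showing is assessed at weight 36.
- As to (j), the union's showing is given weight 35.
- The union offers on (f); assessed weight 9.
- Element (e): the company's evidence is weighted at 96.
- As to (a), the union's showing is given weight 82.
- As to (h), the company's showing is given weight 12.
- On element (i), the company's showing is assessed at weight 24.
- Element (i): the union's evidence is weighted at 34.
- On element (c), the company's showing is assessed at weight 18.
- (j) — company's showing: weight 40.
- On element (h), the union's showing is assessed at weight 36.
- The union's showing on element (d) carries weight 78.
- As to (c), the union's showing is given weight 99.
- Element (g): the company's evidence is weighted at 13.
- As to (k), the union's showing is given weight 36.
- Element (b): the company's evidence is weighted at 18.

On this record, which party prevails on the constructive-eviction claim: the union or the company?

— Issue I —
Stage I.1 — burden on union; standard: a heightened civil standard (weight exceeds 77).
    (a): 82 > 77 [met]
  Stage I.1 is satisfied; the onus moves to the company.
Stage I.2 — burden on company; standard: a prima facie showing (weight is at least 12).
    (b): 18 ≥ 12 [met]
  The company carries the last stage.
Every stage carried; the company prevails on this issue.
— Issue II —
Stage II.1 (union, a substantially-more-likely showing, weight exceeds 77): (c) net 99−18=81 > 77 — meets; (d) 78 > 77 — meets.
  Stage II.1 is satisfied; the onus moves to the company.
Stage II.2 (company, a prima facie showing, weight is at least 11): (e) net 96−79=17 ≥ 11 — meets; (f) net 18−9=9 < 11 — fails.
  Stage II.2 not carried; the company fails its burden.
The analysis ends at Stage II.2; the union prevails on this issue.
— Issue III —
At Stage III.1 the union must meet the preponderance of the evidence (weight is at least 52): on (g) the weight is 61 less the opposing 13 gives net 48, which does not reach 52, so (g) does not meet the standard.
  Stage III.1 not carried; the union fails its burden.
The company prevails on this issue.
Per-issue: Issue I → company; Issue II → union; Issue III → company. The union must prevail on every issue; overall, the company prevails.

company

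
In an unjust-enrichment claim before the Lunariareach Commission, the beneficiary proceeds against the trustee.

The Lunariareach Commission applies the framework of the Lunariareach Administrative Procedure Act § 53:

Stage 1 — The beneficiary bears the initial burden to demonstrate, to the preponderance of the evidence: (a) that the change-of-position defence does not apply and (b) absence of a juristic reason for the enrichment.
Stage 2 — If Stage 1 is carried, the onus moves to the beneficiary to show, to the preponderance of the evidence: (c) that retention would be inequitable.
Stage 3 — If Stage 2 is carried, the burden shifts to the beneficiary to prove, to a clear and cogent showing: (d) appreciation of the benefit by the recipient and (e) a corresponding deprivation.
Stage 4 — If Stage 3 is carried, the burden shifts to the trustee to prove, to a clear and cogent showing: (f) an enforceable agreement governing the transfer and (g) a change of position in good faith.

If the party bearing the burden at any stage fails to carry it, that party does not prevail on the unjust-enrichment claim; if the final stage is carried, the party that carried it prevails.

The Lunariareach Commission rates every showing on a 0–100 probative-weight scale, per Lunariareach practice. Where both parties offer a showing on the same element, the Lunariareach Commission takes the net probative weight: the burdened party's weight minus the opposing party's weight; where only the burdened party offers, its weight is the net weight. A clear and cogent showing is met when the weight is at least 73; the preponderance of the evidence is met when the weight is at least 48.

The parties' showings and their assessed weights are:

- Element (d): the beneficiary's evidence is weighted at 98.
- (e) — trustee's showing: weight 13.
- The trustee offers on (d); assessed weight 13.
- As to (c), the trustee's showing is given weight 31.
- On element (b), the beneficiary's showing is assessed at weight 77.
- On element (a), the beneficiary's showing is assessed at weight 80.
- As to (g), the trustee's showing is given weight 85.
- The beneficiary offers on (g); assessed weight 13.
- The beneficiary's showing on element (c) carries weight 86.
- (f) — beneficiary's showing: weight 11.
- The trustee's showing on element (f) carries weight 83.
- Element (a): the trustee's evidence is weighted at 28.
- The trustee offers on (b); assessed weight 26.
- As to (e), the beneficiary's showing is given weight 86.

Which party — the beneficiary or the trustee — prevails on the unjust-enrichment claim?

Stage 1 (beneficiary, the preponderance of the evidence, weight is at least 48): (a) net 80−28=52 ≥ 48 — meets; (b) net 77−26=51 ≥ 48 — meets.
  Stage 1 carried; the burden remains with the beneficiary.
Stage 2 (beneficiary, the preponderance of the evidence, weight is at least 48): (c) net 86−31=55 ≥ 48 — meets.
  Stage 2 carried; the burden remains with the beneficiary.
Stage 3 (beneficiary, a clear and cogent showing, weight is at least 73): (d) net 98−13=85 ≥ 73 — meets; (e) net 86−13=73 ≥ 73 — meets.
  All elements met. The burden passes to the trustee.
Stage 4 (trustee, a clear and cogent showing, weight is at least 73): (f) net 83−11=72 < 73 — fails; (g) net 85−13=72 < 73 — fails.
  Stage 4 not carried; the trustee fails its burden.
The beneficiary prevails.

beneficiary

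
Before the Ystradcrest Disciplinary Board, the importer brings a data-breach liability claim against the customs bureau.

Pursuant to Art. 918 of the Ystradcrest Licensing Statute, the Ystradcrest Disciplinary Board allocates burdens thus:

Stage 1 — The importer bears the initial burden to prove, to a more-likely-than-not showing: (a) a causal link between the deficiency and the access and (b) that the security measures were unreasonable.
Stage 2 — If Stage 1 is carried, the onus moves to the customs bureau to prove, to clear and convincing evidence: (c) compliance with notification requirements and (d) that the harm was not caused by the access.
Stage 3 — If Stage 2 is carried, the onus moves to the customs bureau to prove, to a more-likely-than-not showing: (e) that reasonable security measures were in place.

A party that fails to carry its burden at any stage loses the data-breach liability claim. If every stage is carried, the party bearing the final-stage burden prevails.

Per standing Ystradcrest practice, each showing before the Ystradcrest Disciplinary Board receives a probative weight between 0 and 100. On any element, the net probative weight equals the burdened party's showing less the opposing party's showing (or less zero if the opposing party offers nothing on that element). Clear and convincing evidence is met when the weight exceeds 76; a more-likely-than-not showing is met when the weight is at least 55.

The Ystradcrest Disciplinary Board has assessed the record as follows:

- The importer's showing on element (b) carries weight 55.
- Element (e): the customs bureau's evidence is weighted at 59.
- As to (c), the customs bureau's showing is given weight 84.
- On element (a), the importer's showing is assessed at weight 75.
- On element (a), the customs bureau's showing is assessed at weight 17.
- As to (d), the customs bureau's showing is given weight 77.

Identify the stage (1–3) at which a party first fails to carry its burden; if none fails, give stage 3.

stage 3

At Stage 1 the importer must meet a more-likely-than-not showing (weight is at least 55): on (a) the weight is 75 less the opposing 17 gives net 58, which does reach 55, so (a) meets the standard; on (b) the weight is 55, ≥ 55, so (b) meets the standard.
  The importer carries Stage 1; the customs bureau now bears the burden.
At Stage 2 the customs bureau must meet clear and convincing evidence (weight exceeds 76): on (c) the weight is 84, > 76, so (c) meets the standard; on (d) the weight is 77, > 76, so (d) meets the standard.
  Stage 2 is satisfied; the customs bureau continues to bear the burden.
At Stage 3 the customs bureau must meet a more-likely-than-not showing (weight is at least 55): on (e) the weight is 59, ≥ 55, so (e) meets the standard.
  The customs bureau carries the last stage.
With every stage satisfied, the customs bureau prevails.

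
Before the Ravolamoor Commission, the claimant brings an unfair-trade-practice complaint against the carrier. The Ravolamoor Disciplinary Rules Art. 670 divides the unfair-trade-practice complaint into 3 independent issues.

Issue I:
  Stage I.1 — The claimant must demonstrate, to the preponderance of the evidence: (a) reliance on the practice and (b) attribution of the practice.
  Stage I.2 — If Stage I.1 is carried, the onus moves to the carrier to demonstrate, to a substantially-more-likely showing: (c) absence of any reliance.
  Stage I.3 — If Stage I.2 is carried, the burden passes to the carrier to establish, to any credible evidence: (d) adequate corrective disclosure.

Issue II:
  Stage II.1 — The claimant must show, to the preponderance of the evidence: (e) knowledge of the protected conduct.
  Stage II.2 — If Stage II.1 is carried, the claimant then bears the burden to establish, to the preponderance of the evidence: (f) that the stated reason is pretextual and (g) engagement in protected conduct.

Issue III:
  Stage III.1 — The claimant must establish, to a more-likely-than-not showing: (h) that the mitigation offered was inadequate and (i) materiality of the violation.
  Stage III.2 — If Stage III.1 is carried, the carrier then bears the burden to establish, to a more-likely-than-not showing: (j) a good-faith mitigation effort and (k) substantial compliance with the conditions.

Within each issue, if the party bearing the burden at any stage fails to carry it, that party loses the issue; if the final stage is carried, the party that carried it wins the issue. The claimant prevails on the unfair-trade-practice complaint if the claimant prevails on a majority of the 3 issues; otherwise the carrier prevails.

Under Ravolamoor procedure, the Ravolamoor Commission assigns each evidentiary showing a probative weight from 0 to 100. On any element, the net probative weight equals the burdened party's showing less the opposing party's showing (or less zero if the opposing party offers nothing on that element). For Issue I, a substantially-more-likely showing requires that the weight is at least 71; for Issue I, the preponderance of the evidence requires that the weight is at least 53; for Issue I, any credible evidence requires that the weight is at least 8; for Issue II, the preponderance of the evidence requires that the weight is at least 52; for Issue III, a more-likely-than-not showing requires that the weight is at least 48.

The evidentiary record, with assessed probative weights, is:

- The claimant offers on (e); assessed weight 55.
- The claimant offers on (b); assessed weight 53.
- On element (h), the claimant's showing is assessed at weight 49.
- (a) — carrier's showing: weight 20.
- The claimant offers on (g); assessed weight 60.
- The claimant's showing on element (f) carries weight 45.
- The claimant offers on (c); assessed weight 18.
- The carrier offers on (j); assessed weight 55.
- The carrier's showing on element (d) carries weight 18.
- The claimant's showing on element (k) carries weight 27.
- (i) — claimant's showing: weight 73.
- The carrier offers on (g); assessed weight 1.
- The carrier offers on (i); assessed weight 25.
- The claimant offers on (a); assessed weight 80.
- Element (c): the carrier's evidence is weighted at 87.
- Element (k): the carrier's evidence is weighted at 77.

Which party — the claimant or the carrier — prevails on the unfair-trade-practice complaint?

— Issue I —
Stage I.1 — burden on claimant; standard: the preponderance of the evidence (weight is at least 53).
    (a): 80 − 20 = 60 ≥ 53 [met]
    (b): 53 ≥ 53 [met]
  Stage I.1 carried; the burden shifts to the carrier.
Stage I.2 — burden on carrier; standard: a substantially-more-likely showing (weight is at least 71).
    (c): 87 − 18 = 69 < 71 [not met]
  Stage I.2 not carried; the carrier fails its burden.
The claimant prevails on this issue.
— Issue II —
At Stage II.1 the claimant must meet the preponderance of the evidence (weight is at least 52): on (e) the weight is 55, which does reach 52, so (e) meets the standard.
  All elements met. The claimant retains the burden for Stage II.2.
At Stage II.2 the claimant must meet the preponderance of the evidence (weight is at least 52): on (f) the weight is 45, < 52, so (f) does not meet the standard; on (g) the weight is 60 less the opposing 1 gives net 59, which does reach 52, so (g) meets the standard.
  Not every element is met, so the claimant fails to carry Stage II.2.
The analysis ends at Stage II.2; the carrier prevails on this issue.
— Issue III —
Stage III.1 (claimant, a more-likely-than-not showing, weight is at least 48): (h) 49 ≥ 48 — meets; (i) net 73−25=48 ≥ 48 — meets.
  Stage III.1 carried; the burden shifts to the carrier.
Stage III.2 (carrier, a more-likely-than-not showing, weight is at least 48): (j) 55 ≥ 48 — meets; (k) net 77−27=50 ≥ 48 — meets.
  All elements met at the final stage.
Every stage carried; the carrier prevails on this issue.
Per-issue: Issue I → claimant; Issue II → carrier; Issue III → carrier. The claimant must prevail on a majority of issues; overall, the carrier prevails.

carrier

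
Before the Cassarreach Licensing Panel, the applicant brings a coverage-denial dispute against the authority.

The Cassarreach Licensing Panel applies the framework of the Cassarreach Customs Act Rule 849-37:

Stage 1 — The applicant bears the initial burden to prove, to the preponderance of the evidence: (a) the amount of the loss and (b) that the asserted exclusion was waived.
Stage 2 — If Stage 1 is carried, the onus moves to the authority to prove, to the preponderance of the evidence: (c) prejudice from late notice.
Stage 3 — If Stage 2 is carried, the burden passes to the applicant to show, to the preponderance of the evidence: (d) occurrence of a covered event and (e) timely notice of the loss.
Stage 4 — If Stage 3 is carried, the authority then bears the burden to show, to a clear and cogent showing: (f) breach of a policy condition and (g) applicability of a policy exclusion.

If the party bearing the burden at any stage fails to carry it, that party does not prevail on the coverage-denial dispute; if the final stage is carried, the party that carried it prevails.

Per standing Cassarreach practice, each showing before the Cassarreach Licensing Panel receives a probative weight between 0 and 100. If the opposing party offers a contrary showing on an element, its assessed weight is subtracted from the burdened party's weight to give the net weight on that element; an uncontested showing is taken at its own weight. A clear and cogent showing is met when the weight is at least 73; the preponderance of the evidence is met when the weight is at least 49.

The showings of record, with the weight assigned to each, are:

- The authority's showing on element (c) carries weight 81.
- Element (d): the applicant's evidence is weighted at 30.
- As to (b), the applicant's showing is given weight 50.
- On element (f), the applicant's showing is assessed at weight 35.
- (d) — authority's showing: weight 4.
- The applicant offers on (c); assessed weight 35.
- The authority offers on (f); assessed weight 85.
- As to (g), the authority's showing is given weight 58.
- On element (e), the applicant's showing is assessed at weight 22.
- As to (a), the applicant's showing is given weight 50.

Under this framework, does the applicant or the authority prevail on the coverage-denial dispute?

applicant

Stage 1 — burden on applicant; standard: the preponderance of the evidence (weight is at least 49).
    (a): 50 ≥ 49 [met]
    (b): 50 ≥ 49 [met]
  Stage 1 carried; the burden shifts to the authority.
Stage 2 — burden on authority; standard: the preponderance of the evidence (weight is at least 49).
    (c): 81 − 35 = 46 < 49 [not met]
  Stage 2 not carried; the authority fails its burden.
So the applicant prevails.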